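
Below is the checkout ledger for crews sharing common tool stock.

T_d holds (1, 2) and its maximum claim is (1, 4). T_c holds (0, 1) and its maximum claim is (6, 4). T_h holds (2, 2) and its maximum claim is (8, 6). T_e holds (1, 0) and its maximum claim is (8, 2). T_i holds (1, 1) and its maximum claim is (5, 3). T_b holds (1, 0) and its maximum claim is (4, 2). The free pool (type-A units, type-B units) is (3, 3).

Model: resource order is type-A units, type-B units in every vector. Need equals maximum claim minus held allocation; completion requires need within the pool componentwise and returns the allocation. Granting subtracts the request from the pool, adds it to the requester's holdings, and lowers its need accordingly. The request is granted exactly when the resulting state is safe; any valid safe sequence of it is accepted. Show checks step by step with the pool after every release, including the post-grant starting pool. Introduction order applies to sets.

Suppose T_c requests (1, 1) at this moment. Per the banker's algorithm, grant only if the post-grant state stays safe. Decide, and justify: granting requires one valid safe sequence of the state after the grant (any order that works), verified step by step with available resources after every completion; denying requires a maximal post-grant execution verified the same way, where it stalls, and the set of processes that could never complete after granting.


GRANT — the state after the grant stays safe, e.g. via T_d, T_b, T_i, T_c, T_h, T_e.
Key observation: the grant leaves (2, 2) free — enough for T_d, whose release restarts the cascade.
Check on the post-grant state, step by step:
  pool = (2, 2)
  T_d: need (0, 2) fits (2, 2); releases (1, 2), pool now (3, 4)
  T_b: need (3, 2) fits (3, 4); releases (1, 0), pool now (4, 4)
  T_i: need (4, 2) fits (4, 4); releases (1, 1), pool now (5, 5)
  T_c: need (5, 2) fits (5, 5); releases (1, 2), pool now (6, 7)
  T_h: need (6, 4) fits (6, 7); releases (2, 2), pool now (8, 9)
  T_e: need (7, 2) fits (8, 9); releases (1, 0), pool now (9, 9)


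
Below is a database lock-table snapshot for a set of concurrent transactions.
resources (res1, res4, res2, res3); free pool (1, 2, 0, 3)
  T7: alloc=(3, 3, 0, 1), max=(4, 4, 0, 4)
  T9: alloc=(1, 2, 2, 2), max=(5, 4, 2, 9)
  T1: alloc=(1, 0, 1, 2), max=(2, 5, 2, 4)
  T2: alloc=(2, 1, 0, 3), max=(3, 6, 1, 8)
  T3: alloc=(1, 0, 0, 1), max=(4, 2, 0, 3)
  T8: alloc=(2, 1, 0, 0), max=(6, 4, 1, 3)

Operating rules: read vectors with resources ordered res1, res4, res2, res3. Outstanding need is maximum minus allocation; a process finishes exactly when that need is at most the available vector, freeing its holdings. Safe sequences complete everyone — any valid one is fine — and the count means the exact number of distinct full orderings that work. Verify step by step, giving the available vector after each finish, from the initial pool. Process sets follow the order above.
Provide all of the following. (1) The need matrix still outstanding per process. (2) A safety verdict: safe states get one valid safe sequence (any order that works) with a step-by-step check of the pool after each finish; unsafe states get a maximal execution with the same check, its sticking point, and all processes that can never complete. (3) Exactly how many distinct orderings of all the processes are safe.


(1) Remaining need (order res1, res4, res2, res3):
  T7: (1, 1, 0, 3)
  T9: (4, 2, 0, 7)
  T1: (1, 5, 1, 2)
  T2: (1, 5, 1, 5)
  T3: (3, 2, 0, 2)
  T8: (4, 3, 1, 3)
(2) The state is UNSAFE.
Key observation: after T7, T3 the pool peaks at (5, 5, 0, 5), and each blocked process is short somewhere: T9 on res3; T1 on res2; T2 on res2; T8 on res2.
Going as far as possible: T7, T3; after that, nothing fits. Check, step by step:
  pool = (1, 2, 0, 3)
  run T7 (needs (1, 1, 0, 3), free (1, 2, 0, 3)); after release of (3, 3, 0, 1) the pool is (4, 5, 0, 4)
  run T3 (needs (3, 2, 0, 2), free (4, 5, 0, 4)); after release of (1, 0, 0, 1) the pool is (5, 5, 0, 5)
  T9 cannot run: need (4, 2, 0, 7) vs free (5, 5, 0, 5) (insufficient res3)
  T1 cannot run: need (1, 5, 1, 2) vs free (5, 5, 0, 5) (insufficient res2)
  T2 cannot run: need (1, 5, 1, 5) vs free (5, 5, 0, 5) (insufficient res2)
  T8 cannot run: need (4, 3, 1, 3) vs free (5, 5, 0, 5) (insufficient res2)
Processes that can never finish: T9, T1, T2 and T8.
(3) The exact count: 0 of the possible complete orderings are safe sequences.


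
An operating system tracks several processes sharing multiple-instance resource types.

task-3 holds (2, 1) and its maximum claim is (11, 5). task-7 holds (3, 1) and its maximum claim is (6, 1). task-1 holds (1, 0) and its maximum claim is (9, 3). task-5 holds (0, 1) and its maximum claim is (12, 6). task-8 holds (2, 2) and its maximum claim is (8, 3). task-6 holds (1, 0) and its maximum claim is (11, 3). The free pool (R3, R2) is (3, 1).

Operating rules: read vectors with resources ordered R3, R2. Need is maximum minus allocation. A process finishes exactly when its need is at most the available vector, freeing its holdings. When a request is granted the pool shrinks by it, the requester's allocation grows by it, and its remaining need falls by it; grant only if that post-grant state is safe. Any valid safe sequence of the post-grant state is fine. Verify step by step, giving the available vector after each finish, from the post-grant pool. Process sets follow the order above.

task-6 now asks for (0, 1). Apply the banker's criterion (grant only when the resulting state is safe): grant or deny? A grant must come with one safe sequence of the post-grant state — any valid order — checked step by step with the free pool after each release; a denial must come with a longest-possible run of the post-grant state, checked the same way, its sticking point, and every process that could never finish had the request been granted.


DENY — the pretend-granted state is unsafe.
Key observation: after task-7, task-8, task-1 the pool peaks at (9, 3), and each blocked process is short somewhere: task-3 on R2; task-5 on R3, R2; task-6 on R3.
Pretend the grant happened; the run task-7, task-8, task-1 goes as far as possible. Walking it through:
  pool = (3, 0)
  run task-7 (needs (3, 0), free (3, 0)); after release of (3, 1) the pool is (6, 1)
  run task-8 (needs (6, 1), free (6, 1)); after release of (2, 2) the pool is (8, 3)
  run task-1 (needs (8, 3), free (8, 3)); after release of (1, 0) the pool is (9, 3)
  task-3 cannot run: need (9, 4) vs free (9, 3) (insufficient R2)
  task-5 cannot run: need (12, 5) vs free (9, 3) (insufficient R3 and R2)
  task-6 cannot run: need (10, 2) vs free (9, 3) (insufficient R3)
Post-grant, the permanently blocked set is task-3, task-5 and task-6.


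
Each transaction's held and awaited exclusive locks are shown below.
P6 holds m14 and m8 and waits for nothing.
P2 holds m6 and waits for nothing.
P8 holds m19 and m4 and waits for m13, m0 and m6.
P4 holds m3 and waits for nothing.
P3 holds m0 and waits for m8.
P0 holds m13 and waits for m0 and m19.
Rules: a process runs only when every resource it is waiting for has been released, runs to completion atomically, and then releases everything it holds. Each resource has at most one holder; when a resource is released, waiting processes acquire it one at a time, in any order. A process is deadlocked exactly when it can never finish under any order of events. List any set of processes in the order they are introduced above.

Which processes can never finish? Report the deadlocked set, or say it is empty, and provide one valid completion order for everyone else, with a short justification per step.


Deadlocked set: P8 and P0.
Key observation: along P8 -> P0 -> P8, each member waits on what the next one holds — a deadlock; no other process is dragged down with it.
The rest can finish in the order P4, P6, P2, P3.
Step-by-step check:
  run P4 (it waits on nothing); releases m3
  run P6 (it waits on nothing); releases m14 and m8
  run P2 (it waits on nothing); releases m6
  run P3 (all its waits — m8 — are resolved); releases m0


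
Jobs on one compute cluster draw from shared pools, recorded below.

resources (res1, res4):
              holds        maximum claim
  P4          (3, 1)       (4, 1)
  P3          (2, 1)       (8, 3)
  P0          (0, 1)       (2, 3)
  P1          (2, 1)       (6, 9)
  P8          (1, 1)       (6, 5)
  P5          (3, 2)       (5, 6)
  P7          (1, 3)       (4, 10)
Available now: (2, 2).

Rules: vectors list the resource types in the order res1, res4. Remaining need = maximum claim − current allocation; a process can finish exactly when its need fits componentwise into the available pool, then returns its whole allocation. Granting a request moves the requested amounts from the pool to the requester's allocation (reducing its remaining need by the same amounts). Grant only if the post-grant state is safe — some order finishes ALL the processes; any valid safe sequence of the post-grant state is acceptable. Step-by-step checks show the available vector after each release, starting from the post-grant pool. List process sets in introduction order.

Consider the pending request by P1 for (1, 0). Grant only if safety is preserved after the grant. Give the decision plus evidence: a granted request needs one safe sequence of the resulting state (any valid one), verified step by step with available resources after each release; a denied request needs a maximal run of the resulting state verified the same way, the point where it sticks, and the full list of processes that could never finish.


GRANT — the state after the grant stays safe, e.g. via P4, P0, P5, P3, P8, P1, P7.
Key observation: post-grant, (1, 2) remains, and an order beginning with P4 completes everyone.
Step-by-step check of the post-grant state:
  pool = (1, 2)
  P4 needs (1, 0) <= (1, 2) -> finishes; pool += (3, 1) = (4, 3)
  P0 needs (2, 2) <= (4, 3) -> finishes; pool += (0, 1) = (4, 4)
  P5 needs (2, 4) <= (4, 4) -> finishes; pool += (3, 2) = (7, 6)
  P3 needs (6, 2) <= (7, 6) -> finishes; pool += (2, 1) = (9, 7)
  P8 needs (5, 4) <= (9, 7) -> finishes; pool += (1, 1) = (10, 8)
  P1 needs (3, 8) <= (10, 8) -> finishes; pool += (3, 1) = (13, 9)
  P7 needs (3, 7) <= (13, 9) -> finishes; pool += (1, 3) = (14, 12)


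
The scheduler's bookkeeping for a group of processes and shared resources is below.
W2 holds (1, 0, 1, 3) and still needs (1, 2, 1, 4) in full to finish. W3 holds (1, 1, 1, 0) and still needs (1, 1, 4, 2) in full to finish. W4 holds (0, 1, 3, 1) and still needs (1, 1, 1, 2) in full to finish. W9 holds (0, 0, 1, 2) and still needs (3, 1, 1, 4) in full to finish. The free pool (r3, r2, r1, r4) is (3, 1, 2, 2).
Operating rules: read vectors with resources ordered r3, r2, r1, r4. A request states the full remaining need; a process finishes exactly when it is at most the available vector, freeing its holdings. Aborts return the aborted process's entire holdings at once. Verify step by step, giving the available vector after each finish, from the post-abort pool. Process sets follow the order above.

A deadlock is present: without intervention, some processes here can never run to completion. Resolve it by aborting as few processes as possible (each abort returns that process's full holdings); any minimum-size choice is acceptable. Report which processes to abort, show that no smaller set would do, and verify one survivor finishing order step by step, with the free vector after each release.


Minimum abort set: W9.
Key observation: the returned (0, 0, 1, 2) from W9 is what brings W2 — unrunnable before, under any order — into play at step 3.
Minimality: the empty abort set fails — the state is deadlocked as it stands.
Survivors finish in the order: W4, W3, W2. Verifying each step (pool after the aborts first):
  pool = (3, 1, 3, 4)
  run W4 (needs (1, 1, 1, 2), free (3, 1, 3, 4)); after release of (0, 1, 3, 1) the pool is (3, 2, 6, 5)
  run W3 (needs (1, 1, 4, 2), free (3, 2, 6, 5)); after release of (1, 1, 1, 0) the pool is (4, 3, 7, 5)
  run W2 (needs (1, 2, 1, 4), free (4, 3, 7, 5)); after release of (1, 0, 1, 3) the pool is (5, 3, 8, 8)


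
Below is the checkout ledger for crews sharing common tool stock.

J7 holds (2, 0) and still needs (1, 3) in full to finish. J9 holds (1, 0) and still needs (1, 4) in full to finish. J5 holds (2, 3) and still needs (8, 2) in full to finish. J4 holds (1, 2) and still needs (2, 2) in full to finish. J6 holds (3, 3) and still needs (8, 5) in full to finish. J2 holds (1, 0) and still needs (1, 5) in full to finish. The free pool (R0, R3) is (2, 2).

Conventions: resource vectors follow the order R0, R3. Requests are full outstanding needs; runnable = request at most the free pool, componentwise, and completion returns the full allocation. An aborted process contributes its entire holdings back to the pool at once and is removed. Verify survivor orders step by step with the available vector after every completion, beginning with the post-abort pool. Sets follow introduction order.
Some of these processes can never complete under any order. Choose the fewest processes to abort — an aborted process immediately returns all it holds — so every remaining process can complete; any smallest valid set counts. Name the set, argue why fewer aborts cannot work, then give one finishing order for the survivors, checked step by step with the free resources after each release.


The answer: abort J6.
Key observation: no ordering could ever have run J2 before the abort of J6; with (3, 3) back in the pool it fits at step 2.
No smaller set exists: with zero aborts the deadlock remains.
Survivors finish in the order: J7, J2, J5, J4, J9. Check, step by step (pool after the aborts first):
  pool = (5, 5)
  J7: need (1, 3) fits (5, 5); releases (2, 0), pool now (7, 5)
  J2: need (1, 5) fits (7, 5); releases (1, 0), pool now (8, 5)
  J5: need (8, 2) fits (8, 5); releases (2, 3), pool now (10, 8)
  J4: need (2, 2) fits (10, 8); releases (1, 2), pool now (11, 10)
  J9: need (1, 4) fits (11, 10); releases (1, 0), pool now (12, 10)


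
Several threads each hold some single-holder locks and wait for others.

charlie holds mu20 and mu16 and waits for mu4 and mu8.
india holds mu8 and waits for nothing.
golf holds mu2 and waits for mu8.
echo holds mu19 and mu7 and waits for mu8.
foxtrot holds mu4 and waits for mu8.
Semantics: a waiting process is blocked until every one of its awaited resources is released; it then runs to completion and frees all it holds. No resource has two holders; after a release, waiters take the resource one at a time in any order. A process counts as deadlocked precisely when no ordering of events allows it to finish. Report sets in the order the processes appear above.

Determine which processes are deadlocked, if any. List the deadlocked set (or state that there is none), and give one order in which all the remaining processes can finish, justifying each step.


Nothing here is deadlocked.
Key observation: the wait relation is loop-free; peeling off processes with no waits unwinds the whole state.
One completion order for the rest: india, golf, echo, foxtrot, charlie.
Check, step by step:
  india: no waits; runs immediately, freeing mu8
  run golf (all its waits — mu8 — are resolved); releases mu2
  run echo (all its waits — mu8 — are resolved); releases mu19 and mu7
  run foxtrot (all its waits — mu8 — are resolved); releases mu4
  run charlie (all its waits — mu4 and mu8 — are resolved); releases mu20 and mu16


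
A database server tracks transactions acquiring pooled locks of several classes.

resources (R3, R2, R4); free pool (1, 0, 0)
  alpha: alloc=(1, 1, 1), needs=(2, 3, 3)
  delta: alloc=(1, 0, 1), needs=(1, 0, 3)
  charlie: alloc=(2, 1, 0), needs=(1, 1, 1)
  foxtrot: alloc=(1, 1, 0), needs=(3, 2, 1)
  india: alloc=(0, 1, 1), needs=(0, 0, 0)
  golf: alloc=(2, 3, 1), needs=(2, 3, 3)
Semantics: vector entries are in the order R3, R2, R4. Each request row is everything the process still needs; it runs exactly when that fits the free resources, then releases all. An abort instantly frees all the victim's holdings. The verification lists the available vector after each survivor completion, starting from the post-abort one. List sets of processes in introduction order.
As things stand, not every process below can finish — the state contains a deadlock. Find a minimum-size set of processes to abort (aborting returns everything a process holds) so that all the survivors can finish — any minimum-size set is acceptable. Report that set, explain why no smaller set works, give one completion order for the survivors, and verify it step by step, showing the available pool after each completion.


The answer: abort alpha and delta.
Key observation: the returned (2, 1, 2) from alpha and delta is what brings golf — unrunnable before, under any order — into play at step 3.
No one abort is enough; case by case: alpha alone leaves delta blocked (short on R4); delta alone leaves alpha blocked (short on R4); charlie alone leaves alpha blocked (short on R4); foxtrot alone leaves alpha blocked (short on R4); india alone leaves alpha blocked (short on R4); golf alone leaves alpha blocked (short on R4).
One survivor order: india, charlie, golf, foxtrot. Verifying each step (post-abort pool first):
  pool = (3, 1, 2)
  india: need (0, 0, 0) fits (3, 1, 2); releases (0, 1, 1), pool now (3, 2, 3)
  charlie: need (1, 1, 1) fits (3, 2, 3); releases (2, 1, 0), pool now (5, 3, 3)
  golf: need (2, 3, 3) fits (5, 3, 3); releases (2, 3, 1), pool now (7, 6, 4)
  foxtrot: need (3, 2, 1) fits (7, 6, 4); releases (1, 1, 0), pool now (8, 7, 4)


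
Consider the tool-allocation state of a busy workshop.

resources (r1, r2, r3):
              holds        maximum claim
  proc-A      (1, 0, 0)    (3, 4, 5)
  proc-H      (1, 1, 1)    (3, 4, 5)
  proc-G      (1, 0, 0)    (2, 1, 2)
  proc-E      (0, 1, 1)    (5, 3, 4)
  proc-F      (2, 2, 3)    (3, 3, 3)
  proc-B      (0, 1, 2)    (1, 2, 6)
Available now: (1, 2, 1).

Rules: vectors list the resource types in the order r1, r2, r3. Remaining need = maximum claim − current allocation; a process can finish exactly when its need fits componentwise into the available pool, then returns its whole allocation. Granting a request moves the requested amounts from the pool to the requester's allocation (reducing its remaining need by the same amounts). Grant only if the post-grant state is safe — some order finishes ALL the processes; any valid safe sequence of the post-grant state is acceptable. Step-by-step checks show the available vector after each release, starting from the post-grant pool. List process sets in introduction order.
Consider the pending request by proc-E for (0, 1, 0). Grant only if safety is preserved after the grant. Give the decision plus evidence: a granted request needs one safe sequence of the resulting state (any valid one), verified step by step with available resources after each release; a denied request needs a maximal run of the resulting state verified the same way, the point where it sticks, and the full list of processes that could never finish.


GRANT: granting preserves safety; a valid post-grant sequence is proc-F, proc-H, proc-B, proc-G, proc-A, proc-E.
Key observation: granting shrinks the pool to (1, 1, 1), yet proc-F still fits and the chain goes through.
Verifying the post-grant state step by step:
  pool = (1, 1, 1)
  proc-F needs (1, 1, 0) <= (1, 1, 1) -> finishes; pool += (2, 2, 3) = (3, 3, 4)
  proc-H needs (2, 3, 4) <= (3, 3, 4) -> finishes; pool += (1, 1, 1) = (4, 4, 5)
  proc-B needs (1, 1, 4) <= (4, 4, 5) -> finishes; pool += (0, 1, 2) = (4, 5, 7)
  proc-G needs (1, 1, 2) <= (4, 5, 7) -> finishes; pool += (1, 0, 0) = (5, 5, 7)
  proc-A needs (2, 4, 5) <= (5, 5, 7) -> finishes; pool += (1, 0, 0) = (6, 5, 7)
  proc-E needs (5, 1, 3) <= (6, 5, 7) -> finishes; pool += (0, 2, 1) = (6, 7, 8)


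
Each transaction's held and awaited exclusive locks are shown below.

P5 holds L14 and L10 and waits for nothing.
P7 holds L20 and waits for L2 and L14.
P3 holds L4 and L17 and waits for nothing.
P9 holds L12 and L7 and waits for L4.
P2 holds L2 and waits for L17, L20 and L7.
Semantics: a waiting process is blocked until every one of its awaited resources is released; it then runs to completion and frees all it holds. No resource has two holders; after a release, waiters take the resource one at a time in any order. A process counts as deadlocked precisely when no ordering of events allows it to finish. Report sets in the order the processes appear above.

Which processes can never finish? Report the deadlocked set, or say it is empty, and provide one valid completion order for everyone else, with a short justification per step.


Deadlocked set: P7 and P2.
Key observation: the wait chain closes on itself along P7 -> P2 -> P7; no other process is dragged down with it.
The rest can finish in the order P5, P3, P9.
Step-by-step check:
  P5 waits on nothing -> runs at once and releases L14 and L10
  P3 waits on nothing -> runs at once and releases L4 and L17
  P9 waits on L4 — all released -> runs and releases L12 and L7


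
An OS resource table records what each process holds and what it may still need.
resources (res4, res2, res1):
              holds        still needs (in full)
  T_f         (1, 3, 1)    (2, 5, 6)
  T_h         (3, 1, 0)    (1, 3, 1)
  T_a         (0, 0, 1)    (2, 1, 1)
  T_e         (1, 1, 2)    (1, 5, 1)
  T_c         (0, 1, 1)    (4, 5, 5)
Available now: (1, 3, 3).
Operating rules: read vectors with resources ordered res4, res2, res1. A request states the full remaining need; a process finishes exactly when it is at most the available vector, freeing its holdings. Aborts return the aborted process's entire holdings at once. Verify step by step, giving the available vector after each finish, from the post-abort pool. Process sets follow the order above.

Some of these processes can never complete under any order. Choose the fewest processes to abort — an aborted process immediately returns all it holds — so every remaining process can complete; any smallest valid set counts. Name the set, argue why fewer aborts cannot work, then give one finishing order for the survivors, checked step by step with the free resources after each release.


Abort T_c.
Key observation: the returned (0, 1, 1) from T_c is what brings T_e — unrunnable before, under any order — into play at step 3.
Minimality: the empty abort set fails — the state is deadlocked as it stands.
One survivor order: T_h, T_a, T_e, T_f. Step-by-step check (post-abort pool first):
  pool = (1, 4, 4)
  T_h: need (1, 3, 1) fits (1, 4, 4); releases (3, 1, 0), pool now (4, 5, 4)
  T_a: need (2, 1, 1) fits (4, 5, 4); releases (0, 0, 1), pool now (4, 5, 5)
  T_e: need (1, 5, 1) fits (4, 5, 5); releases (1, 1, 2), pool now (5, 6, 7)
  T_f: need (2, 5, 6) fits (5, 6, 7); releases (1, 3, 1), pool now (6, 9, 8)


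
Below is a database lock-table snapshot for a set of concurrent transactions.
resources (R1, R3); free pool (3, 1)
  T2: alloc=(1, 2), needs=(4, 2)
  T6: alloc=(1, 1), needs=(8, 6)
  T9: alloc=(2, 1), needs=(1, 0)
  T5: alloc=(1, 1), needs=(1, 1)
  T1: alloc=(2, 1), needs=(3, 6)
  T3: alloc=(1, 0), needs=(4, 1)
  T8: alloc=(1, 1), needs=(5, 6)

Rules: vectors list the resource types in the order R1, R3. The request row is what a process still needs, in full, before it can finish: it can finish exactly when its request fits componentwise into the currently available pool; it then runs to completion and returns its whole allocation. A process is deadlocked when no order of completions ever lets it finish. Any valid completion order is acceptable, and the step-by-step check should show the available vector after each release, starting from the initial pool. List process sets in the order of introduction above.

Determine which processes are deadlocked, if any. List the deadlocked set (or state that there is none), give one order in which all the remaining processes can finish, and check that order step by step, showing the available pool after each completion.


Deadlocked: T6, T1 and T8.
Key observation: R3 is the bottleneck — with T5, T3, T9, T2 done the pool holds (8, 5), short of every remaining need.
One completion order for the rest: T5, T3, T9, T2. Verifying each step:
  pool = (3, 1)
  T5: need (1, 1) fits (3, 1); releases (1, 1), pool now (4, 2)
  T3: need (4, 1) fits (4, 2); releases (1, 0), pool now (5, 2)
  T9: need (1, 0) fits (5, 2); releases (2, 1), pool now (7, 3)
  T2: need (4, 2) fits (7, 3); releases (1, 2), pool now (8, 5)
None of the blocked processes ever fits:
  T6 cannot run: need (8, 6) vs free (8, 5) (insufficient R3)
  T1 cannot run: need (3, 6) vs free (8, 5) (insufficient R3)
  T8 cannot run: need (5, 6) vs free (8, 5) (insufficient R3)


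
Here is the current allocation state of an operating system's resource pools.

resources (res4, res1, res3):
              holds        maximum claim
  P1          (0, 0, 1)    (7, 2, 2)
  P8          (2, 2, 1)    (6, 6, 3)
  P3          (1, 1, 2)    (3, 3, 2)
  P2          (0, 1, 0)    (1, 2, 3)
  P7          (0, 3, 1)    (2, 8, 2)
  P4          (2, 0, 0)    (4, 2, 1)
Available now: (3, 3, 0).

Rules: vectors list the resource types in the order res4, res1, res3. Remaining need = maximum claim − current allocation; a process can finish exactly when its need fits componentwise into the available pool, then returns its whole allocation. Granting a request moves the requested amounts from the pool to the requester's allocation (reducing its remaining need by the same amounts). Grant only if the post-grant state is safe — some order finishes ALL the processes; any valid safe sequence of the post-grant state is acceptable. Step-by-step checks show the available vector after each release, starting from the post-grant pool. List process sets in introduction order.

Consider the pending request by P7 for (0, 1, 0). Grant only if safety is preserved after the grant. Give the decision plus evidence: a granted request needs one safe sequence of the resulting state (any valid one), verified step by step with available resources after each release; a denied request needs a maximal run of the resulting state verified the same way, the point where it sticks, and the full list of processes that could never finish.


DENY — the pretend-granted state is unsafe.
Key observation: after P3, P4 the pool peaks at (6, 3, 2), and each blocked process is short somewhere: P1 on res4; P8 on res1; P2 on res3; P7 on res1.
Pretend the grant happened; the run P3, P4 goes as far as possible. Step-by-step check:
  pool = (3, 2, 0)
  P3 needs (2, 2, 0) <= (3, 2, 0) -> finishes; pool += (1, 1, 2) = (4, 3, 2)
  P4 needs (2, 2, 1) <= (4, 3, 2) -> finishes; pool += (2, 0, 0) = (6, 3, 2)
  blocked: P1 wants (7, 2, 1), pool (6, 3, 2) — not enough res4
  blocked: P8 wants (4, 4, 2), pool (6, 3, 2) — not enough res1
  blocked: P2 wants (1, 1, 3), pool (6, 3, 2) — not enough res3
  blocked: P7 wants (2, 4, 1), pool (6, 3, 2) — not enough res1
Had the request been granted, P1, P8, P2 and P7 could never finish.


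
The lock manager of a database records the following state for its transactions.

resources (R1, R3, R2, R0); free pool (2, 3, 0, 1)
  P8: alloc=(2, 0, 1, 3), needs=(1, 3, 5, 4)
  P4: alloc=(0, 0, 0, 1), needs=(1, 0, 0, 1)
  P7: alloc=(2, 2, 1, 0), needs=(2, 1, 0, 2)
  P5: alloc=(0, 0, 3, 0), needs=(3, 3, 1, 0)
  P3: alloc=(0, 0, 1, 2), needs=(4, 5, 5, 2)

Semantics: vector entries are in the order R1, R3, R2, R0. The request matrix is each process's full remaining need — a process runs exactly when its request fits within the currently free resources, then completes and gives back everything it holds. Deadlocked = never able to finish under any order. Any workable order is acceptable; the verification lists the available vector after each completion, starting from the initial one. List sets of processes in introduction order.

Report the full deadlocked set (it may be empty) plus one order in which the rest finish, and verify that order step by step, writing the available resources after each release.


Deadlocked: P8 and P3.
Key observation: R2 is the bottleneck — with P4, P7, P5 done the pool holds (4, 5, 4, 2), short of every remaining need.
The rest can finish in the order P4, P7, P5. Verifying each step:
  pool = (2, 3, 0, 1)
  P4: need (1, 0, 0, 1) fits (2, 3, 0, 1); releases (0, 0, 0, 1), pool now (2, 3, 0, 2)
  P7: need (2, 1, 0, 2) fits (2, 3, 0, 2); releases (2, 2, 1, 0), pool now (4, 5, 1, 2)
  P5: need (3, 3, 1, 0) fits (4, 5, 1, 2); releases (0, 0, 3, 0), pool now (4, 5, 4, 2)
The stuck group stays short no matter what:
  P8 cannot run: need (1, 3, 5, 4) vs free (4, 5, 4, 2) (insufficient R2 and R0)
  P3 cannot run: need (4, 5, 5, 2) vs free (4, 5, 4, 2) (insufficient R2)


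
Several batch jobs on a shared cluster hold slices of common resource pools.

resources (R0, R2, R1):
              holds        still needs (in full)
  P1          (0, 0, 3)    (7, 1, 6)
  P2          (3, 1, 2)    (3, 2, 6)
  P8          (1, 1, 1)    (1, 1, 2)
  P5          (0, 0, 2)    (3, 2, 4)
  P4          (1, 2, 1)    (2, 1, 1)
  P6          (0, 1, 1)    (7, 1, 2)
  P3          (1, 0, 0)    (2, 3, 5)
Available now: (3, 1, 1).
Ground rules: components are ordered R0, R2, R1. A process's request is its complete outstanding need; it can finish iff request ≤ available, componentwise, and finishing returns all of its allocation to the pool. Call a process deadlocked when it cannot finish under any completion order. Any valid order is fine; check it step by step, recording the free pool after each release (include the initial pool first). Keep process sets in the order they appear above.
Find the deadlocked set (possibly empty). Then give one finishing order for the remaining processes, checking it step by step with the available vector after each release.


Deadlocked set: P1, P2, P5, P6 and P3.
Key observation: after P4, P8 the pool peaks at (5, 4, 3), and each blocked process is short somewhere: P1 on R0, R1; P2 on R1; P5 on R1; P6 on R0; P3 on R1.
One completion order for the rest: P4, P8. Step-by-step check:
  pool = (3, 1, 1)
  P4 needs (2, 1, 1) <= (3, 1, 1) -> finishes; pool += (1, 2, 1) = (4, 3, 2)
  P8 needs (1, 1, 2) <= (4, 3, 2) -> finishes; pool += (1, 1, 1) = (5, 4, 3)
The blocked processes can never fit:
  P1 cannot run: need (7, 1, 6) vs free (5, 4, 3) (insufficient R0 and R1)
  P2 cannot run: need (3, 2, 6) vs free (5, 4, 3) (insufficient R1)
  P5 cannot run: need (3, 2, 4) vs free (5, 4, 3) (insufficient R1)
  P6 cannot run: need (7, 1, 2) vs free (5, 4, 3) (insufficient R0)
  P3 cannot run: need (2, 3, 5) vs free (5, 4, 3) (insufficient R1)


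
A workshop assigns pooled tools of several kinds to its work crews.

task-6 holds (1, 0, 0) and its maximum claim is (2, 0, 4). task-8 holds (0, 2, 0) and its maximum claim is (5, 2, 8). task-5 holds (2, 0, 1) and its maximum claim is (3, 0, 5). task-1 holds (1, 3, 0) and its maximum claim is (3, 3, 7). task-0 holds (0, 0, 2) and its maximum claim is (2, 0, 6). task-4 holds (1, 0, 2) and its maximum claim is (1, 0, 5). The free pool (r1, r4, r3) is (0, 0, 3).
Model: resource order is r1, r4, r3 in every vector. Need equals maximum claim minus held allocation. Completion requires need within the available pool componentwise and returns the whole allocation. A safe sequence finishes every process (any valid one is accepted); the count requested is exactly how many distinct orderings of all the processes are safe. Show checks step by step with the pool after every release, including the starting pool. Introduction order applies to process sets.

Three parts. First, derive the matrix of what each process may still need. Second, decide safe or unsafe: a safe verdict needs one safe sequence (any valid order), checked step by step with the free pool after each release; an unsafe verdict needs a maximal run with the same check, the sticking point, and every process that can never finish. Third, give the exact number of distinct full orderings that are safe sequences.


(1) Need matrix, components ordered r1, r4, r3:
  task-6: (1, 0, 4)
  task-8: (5, 0, 8)
  task-5: (1, 0, 4)
  task-1: (2, 0, 7)
  task-0: (2, 0, 4)
  task-4: (0, 0, 3)
(2) The state is SAFE; one workable sequence: task-4, task-5, task-6, task-0, task-1, task-8.
Key observation: task-4 is the earliest step where a requested resource binds exactly: need (0, 0, 3), pool (0, 0, 3) at its turn.
Step-by-step check:
  pool = (0, 0, 3)
  task-4: need (0, 0, 3) fits (0, 0, 3); releases (1, 0, 2), pool now (1, 0, 5)
  task-5: need (1, 0, 4) fits (1, 0, 5); releases (2, 0, 1), pool now (3, 0, 6)
  task-6: need (1, 0, 4) fits (3, 0, 6); releases (1, 0, 0), pool now (4, 0, 6)
  task-0: need (2, 0, 4) fits (4, 0, 6); releases (0, 0, 2), pool now (4, 0, 8)
  task-1: need (2, 0, 7) fits (4, 0, 8); releases (1, 3, 0), pool now (5, 3, 8)
  task-8: need (5, 0, 8) fits (5, 3, 8); releases (0, 2, 0), pool now (5, 5, 8)
(3) The exact count: 6 of the possible complete orderings are safe sequences.


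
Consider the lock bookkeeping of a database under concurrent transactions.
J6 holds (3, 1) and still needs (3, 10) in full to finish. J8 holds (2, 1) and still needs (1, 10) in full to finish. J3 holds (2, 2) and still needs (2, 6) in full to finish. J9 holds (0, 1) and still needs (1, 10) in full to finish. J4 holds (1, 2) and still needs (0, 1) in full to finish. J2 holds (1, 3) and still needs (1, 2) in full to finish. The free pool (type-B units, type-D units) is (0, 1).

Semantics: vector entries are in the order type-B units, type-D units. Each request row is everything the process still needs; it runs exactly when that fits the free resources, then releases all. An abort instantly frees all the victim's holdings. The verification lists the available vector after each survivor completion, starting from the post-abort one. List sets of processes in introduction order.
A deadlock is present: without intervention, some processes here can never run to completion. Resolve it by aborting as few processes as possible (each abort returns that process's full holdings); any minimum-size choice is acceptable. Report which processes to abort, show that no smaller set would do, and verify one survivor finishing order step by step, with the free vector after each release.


The answer: abort J8 and J9.
Key observation: no ordering could ever have run J6 before the abort of J8 and J9; with (2, 2) back in the pool it fits at step 4.
Minimality, checking each single-abort alternative: J6 alone leaves J8 blocked (short on type-D units); J8 alone leaves J6 blocked (short on type-D units); J3 alone leaves J6 blocked (short on type-D units); J9 alone leaves J6 blocked (short on type-D units); J4 alone leaves J6 blocked (short on type-D units); J2 alone leaves J6 blocked (short on type-D units).
The survivors complete as J4, J2, J3, J6. Step-by-step check (starting from the post-abort pool):
  pool = (2, 3)
  J4: need (0, 1) fits (2, 3); releases (1, 2), pool now (3, 5)
  J2: need (1, 2) fits (3, 5); releases (1, 3), pool now (4, 8)
  J3: need (2, 6) fits (4, 8); releases (2, 2), pool now (6, 10)
  J6: need (3, 10) fits (6, 10); releases (3, 1), pool now (9, 11)


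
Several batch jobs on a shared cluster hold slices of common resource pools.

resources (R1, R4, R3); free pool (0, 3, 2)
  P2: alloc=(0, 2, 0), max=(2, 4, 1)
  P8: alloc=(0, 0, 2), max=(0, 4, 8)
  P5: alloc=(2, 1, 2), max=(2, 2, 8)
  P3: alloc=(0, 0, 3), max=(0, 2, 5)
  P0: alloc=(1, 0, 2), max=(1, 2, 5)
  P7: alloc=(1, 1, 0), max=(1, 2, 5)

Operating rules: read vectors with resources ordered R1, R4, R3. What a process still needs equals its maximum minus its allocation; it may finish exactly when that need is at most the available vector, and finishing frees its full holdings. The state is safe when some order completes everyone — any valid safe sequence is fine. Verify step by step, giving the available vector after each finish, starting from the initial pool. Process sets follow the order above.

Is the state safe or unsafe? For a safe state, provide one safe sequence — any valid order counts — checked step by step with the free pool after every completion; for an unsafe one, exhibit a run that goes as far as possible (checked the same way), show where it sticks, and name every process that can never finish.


The state is SAFE; one workable sequence: P3, P0, P5, P8, P2, P7.
Key observation: P3 is the earliest step where a requested resource binds exactly: need (0, 2, 2), pool (0, 3, 2) at its turn.
Check, step by step:
  pool = (0, 3, 2)
  P3: need (0, 2, 2) fits (0, 3, 2); releases (0, 0, 3), pool now (0, 3, 5)
  P0: need (0, 2, 3) fits (0, 3, 5); releases (1, 0, 2), pool now (1, 3, 7)
  P5: need (0, 1, 6) fits (1, 3, 7); releases (2, 1, 2), pool now (3, 4, 9)
  P8: need (0, 4, 6) fits (3, 4, 9); releases (0, 0, 2), pool now (3, 4, 11)
  P2: need (2, 2, 1) fits (3, 4, 11); releases (0, 2, 0), pool now (3, 6, 11)
  P7: need (0, 1, 5) fits (3, 6, 11); releases (1, 1, 0), pool now (4, 7, 11)


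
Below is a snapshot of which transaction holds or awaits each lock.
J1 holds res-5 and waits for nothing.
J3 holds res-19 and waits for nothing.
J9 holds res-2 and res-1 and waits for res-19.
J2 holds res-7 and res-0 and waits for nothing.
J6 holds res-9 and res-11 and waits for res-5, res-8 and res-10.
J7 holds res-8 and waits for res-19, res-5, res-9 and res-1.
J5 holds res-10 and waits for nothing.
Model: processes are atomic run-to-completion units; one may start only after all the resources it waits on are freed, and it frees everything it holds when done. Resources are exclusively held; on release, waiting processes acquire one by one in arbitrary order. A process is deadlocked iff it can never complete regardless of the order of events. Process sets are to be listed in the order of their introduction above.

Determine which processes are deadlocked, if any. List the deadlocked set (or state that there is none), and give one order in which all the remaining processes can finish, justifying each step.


Deadlocked: J6 and J7.
Key observation: the knot is the closed ring of waits J6 -> J7 -> J6; no other process is dragged down with it.
One completion order for the rest: J5, J1, J3, J2, J9.
Check, step by step:
  J5: no waits; runs immediately, freeing res-10
  J1: no waits; runs immediately, freeing res-5
  J3: no waits; runs immediately, freeing res-19
  J2: no waits; runs immediately, freeing res-7 and res-0
  J9 waits on res-19 — all released -> runs and releases res-2 and res-1


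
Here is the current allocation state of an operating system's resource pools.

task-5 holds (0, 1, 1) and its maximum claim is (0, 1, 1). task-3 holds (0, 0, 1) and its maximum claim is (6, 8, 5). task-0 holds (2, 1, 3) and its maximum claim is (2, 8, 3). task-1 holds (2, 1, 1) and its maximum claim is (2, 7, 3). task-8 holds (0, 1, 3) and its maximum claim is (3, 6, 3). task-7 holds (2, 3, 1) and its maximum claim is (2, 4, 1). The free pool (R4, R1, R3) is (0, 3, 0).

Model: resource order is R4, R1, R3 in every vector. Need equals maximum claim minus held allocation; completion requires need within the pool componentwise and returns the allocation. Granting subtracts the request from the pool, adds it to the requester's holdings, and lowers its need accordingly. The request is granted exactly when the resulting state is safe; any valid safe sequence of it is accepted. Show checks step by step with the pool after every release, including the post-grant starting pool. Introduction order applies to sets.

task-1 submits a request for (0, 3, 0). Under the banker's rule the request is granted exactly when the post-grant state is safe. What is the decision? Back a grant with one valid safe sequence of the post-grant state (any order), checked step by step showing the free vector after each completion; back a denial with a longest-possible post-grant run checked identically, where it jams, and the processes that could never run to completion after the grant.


GRANT — the state after the grant stays safe, e.g. via task-5, task-7, task-1, task-0, task-3, task-8.
Key observation: (0, 0, 0) free after granting still covers task-5 first, and each release covers the next.
Check on the post-grant state, step by step:
  pool = (0, 0, 0)
  task-5: need (0, 0, 0) fits (0, 0, 0); releases (0, 1, 1), pool now (0, 1, 1)
  task-7: need (0, 1, 0) fits (0, 1, 1); releases (2, 3, 1), pool now (2, 4, 2)
  task-1: need (0, 3, 2) fits (2, 4, 2); releases (2, 4, 1), pool now (4, 8, 3)
  task-0: need (0, 7, 0) fits (4, 8, 3); releases (2, 1, 3), pool now (6, 9, 6)
  task-3: need (6, 8, 4) fits (6, 9, 6); releases (0, 0, 1), pool now (6, 9, 7)
  task-8: need (3, 5, 0) fits (6, 9, 7); releases (0, 1, 3), pool now (6, 10, 10)
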